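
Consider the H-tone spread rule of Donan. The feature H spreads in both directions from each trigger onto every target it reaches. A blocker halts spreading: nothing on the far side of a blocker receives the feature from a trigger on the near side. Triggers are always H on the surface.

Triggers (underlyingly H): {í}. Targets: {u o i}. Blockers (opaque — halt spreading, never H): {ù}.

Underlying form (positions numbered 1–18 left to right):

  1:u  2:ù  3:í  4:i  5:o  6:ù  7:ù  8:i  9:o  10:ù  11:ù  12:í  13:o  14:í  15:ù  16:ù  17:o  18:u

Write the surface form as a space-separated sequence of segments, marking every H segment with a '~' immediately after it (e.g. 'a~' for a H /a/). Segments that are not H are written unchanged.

From /í/ at 3 rightward: 4 /i/ → H; 5 /o/ → H; 6 /ù/ blocks.
From /í/ at 3 leftward: 2 /ù/ blocks.
From /í/ at 12 rightward: 13 /o/ → H; 14 /í/ is itself a trigger — this domain ends here.
From /í/ at 12 leftward: 11 /ù/ blocks.
From /í/ at 14 rightward: 15 /ù/ blocks.
From /í/ at 14 leftward: 13 /o/ → H; 12 /í/ is itself a trigger — this domain ends here.
Targets with no active source: positions 1 8 9 17 18 stay [-high tone].
H positions on the surface: 3 4 5 12 13 14.

u ù í~ i~ o~ ù ù i o ù ù í~ o~ í~ ù ù o u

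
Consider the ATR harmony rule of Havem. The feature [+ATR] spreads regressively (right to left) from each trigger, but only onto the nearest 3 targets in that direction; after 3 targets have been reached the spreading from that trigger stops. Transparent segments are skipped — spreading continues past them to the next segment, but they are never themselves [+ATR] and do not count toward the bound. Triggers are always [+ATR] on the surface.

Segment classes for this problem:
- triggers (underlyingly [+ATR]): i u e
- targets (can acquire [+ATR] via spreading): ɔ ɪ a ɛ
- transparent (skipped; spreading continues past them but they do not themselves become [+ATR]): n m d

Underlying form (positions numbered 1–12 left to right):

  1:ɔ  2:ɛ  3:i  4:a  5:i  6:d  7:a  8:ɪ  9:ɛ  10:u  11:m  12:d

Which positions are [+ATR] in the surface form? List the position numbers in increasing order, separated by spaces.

From /i/ at 3 leftward: 2 /ɛ/ → [+ATR]; 1 /ɔ/ → [+ATR]; word edge.
From /i/ at 5 leftward: 4 /a/ → [+ATR]; 3 /i/ is itself a trigger — this domain ends here.
From /u/ at 10 leftward: 9 /ɛ/ → [+ATR]; 8 /ɪ/ → [+ATR]; 7 /a/ → [+ATR]; bound reached.

1 2 3 4 5 7 8 9 10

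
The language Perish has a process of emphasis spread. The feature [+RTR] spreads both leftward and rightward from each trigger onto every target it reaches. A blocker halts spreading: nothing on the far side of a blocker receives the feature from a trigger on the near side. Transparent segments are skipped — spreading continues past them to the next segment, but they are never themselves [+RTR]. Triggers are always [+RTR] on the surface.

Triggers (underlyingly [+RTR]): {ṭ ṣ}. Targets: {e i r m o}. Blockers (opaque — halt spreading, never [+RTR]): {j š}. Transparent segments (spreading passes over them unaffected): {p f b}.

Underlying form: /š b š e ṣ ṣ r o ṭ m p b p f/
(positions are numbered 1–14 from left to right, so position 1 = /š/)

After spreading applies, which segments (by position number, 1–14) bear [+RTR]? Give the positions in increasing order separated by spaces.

From /ṣ/ at 5 rightward: 6 /ṣ/ is itself a trigger — this domain ends here.
From /ṣ/ at 5 leftward: 4 /e/ → [+RTR]; 3 /š/ blocks.
From /ṣ/ at 6 rightward: 7 /r/ → [+RTR]; 8 /o/ → [+RTR]; 9 /ṭ/ is itself a trigger — this domain ends here.
From /ṣ/ at 6 leftward: 5 /ṣ/ is itself a trigger — this domain ends here.
From /ṭ/ at 9 rightward: 10 /m/ → [+RTR]; 11 /p/ transparent; 12 /b/ transparent; 13 /p/ transparent; 14 /f/ transparent; word edge.
From /ṭ/ at 9 leftward: 8 /o/ → [+RTR]; 7 /r/ → [+RTR]; 6 /ṣ/ is itself a trigger — this domain ends here.

4 5 6 7 8 9 10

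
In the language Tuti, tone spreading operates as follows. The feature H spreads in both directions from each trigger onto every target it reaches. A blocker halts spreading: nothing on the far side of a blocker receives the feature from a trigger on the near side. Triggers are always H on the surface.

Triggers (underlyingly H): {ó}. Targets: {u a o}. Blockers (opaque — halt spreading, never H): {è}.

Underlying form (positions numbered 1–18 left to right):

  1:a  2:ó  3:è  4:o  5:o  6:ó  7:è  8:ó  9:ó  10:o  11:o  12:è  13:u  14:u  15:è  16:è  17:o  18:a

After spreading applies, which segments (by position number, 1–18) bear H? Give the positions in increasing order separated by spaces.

1 2 4 5 6 8 9 10 11

From /ó/ at 2 rightward: 3 /è/ blocks.
From /ó/ at 2 leftward: 1 /a/ → H; word edge.
From /ó/ at 6 rightward: 7 /è/ blocks.
From /ó/ at 6 leftward: 5 /o/ → H; 4 /o/ → H; 3 /è/ blocks.
From /ó/ at 8 rightward: 9 /ó/ is itself a trigger — this domain ends here.
From /ó/ at 8 leftward: 7 /è/ blocks.
From /ó/ at 9 rightward: 10 /o/ → H; 11 /o/ → H; 12 /è/ blocks.
From /ó/ at 9 leftward: 8 /ó/ is itself a trigger — this domain ends here.
Targets with no active source: positions 13 14 17 18 stay [-high tone].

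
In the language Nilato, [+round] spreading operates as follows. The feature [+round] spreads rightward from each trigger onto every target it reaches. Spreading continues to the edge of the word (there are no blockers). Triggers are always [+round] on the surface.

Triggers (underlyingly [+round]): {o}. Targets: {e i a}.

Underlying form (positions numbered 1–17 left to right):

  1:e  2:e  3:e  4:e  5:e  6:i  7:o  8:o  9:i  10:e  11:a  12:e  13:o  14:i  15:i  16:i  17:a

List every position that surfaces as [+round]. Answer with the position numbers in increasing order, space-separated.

From /o/ at 7 rightward: 8 /o/ is itself a trigger — this domain ends here.
From /o/ at 8 rightward: 9 /i/ → [+round]; 10 /e/ → [+round]; 11 /a/ → [+round]; 12 /e/ → [+round]; 13 /o/ is itself a trigger — this domain ends here.
From /o/ at 13 rightward: 14 /i/ → [+round]; 15 /i/ → [+round]; 16 /i/ → [+round]; 17 /a/ → [+round]; word edge.
Targets with no active source: positions 1 2 3 4 5 6 stay [-round].

7 8 9 10 11 12 13 14 15 16 17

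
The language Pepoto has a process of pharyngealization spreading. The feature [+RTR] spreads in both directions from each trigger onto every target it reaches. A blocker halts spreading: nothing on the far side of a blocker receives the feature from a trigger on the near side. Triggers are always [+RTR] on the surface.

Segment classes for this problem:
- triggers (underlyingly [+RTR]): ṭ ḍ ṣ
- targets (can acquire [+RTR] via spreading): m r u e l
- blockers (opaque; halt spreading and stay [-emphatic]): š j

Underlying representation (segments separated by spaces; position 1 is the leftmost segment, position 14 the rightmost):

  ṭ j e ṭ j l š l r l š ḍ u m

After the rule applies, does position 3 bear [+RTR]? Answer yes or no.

yes

From /ṭ/ at 1 rightward: 2 /j/ blocks.
From /ṭ/ at 1 leftward: word edge.
From /ṭ/ at 4 rightward: 5 /j/ blocks.
From /ṭ/ at 4 leftward: 3 /e/ → [+RTR]; 2 /j/ blocks.
From /ḍ/ at 12 rightward: 13 /u/ → [+RTR]; 14 /m/ → [+RTR]; word edge.
From /ḍ/ at 12 leftward: 11 /š/ blocks.
Targets with no active source: positions 6 8 9 10 stay [-emphatic].
[+RTR] positions on the surface: 1 3 4 12 13 14.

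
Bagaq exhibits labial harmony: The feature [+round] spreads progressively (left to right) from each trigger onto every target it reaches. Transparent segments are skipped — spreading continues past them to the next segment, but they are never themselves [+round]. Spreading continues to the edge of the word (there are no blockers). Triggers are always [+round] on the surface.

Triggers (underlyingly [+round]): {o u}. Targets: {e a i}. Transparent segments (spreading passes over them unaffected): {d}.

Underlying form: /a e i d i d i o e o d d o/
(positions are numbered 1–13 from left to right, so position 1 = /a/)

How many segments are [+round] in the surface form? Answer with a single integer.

From /o/ at 8 rightward: 9 /e/ → [+round]; 10 /o/ is itself a trigger — this domain ends here.
From /o/ at 10 rightward: 11 /d/ transparent; 12 /d/ transparent; 13 /o/ is itself a trigger — this domain ends here.
From /o/ at 13 rightward: word edge.
Targets with no active source: positions 1 2 3 5 7 stay [-round].
[+round] positions on the surface: 8 9 10 13.

4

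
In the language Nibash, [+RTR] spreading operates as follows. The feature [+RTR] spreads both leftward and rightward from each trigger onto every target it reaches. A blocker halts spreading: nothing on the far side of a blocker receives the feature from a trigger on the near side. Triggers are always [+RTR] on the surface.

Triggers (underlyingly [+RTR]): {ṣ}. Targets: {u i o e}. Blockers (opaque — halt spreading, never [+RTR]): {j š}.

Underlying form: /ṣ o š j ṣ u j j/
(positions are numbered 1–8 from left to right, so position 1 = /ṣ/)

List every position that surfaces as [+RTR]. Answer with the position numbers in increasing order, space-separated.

From /ṣ/ at 1 rightward: 2 /o/ → [+RTR]; 3 /š/ blocks.
From /ṣ/ at 1 leftward: word edge.
From /ṣ/ at 5 rightward: 6 /u/ → [+RTR]; 7 /j/ blocks.
From /ṣ/ at 5 leftward: 4 /j/ blocks.

1 2 5 6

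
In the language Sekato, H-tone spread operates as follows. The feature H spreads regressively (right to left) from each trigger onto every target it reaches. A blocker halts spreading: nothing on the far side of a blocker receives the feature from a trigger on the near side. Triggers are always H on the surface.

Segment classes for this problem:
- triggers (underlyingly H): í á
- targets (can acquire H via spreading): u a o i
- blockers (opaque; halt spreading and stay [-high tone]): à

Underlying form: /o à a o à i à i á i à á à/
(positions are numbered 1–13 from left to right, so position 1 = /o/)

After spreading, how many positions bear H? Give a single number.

3

From /á/ at 9 leftward: 8 /i/ → H; 7 /à/ blocks.
From /á/ at 12 leftward: 11 /à/ blocks.
Targets with no active source: positions 1 3 4 6 10 stay [-high tone].
H positions on the surface: 8 9 12.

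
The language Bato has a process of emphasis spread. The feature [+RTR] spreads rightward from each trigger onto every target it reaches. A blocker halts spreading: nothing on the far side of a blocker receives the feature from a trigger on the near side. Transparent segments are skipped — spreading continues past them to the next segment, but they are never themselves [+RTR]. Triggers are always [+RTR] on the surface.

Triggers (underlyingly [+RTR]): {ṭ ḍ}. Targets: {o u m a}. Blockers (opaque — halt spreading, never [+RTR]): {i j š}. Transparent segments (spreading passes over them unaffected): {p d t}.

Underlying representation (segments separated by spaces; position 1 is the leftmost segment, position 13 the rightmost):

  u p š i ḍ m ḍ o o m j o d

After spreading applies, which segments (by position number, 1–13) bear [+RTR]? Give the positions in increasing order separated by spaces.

From /ḍ/ at 5 rightward: 6 /m/ → [+RTR]; 7 /ḍ/ is itself a trigger — this domain ends here.
From /ḍ/ at 7 rightward: 8 /o/ → [+RTR]; 9 /o/ → [+RTR]; 10 /m/ → [+RTR]; 11 /j/ blocks.
Targets with no active source: positions 1 12 stay [-emphatic].

5 6 7 8 9 10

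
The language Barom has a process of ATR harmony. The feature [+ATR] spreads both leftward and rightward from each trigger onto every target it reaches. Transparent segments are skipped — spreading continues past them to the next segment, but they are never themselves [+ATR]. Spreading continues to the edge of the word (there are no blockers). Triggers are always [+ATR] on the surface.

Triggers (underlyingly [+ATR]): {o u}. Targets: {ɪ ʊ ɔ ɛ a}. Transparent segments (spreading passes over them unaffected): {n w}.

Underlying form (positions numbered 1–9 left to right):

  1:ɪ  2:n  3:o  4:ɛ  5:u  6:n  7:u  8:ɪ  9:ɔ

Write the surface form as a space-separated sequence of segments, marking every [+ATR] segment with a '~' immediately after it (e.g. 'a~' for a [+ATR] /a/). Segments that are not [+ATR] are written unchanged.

From /o/ at 3 rightward: 4 /ɛ/ → [+ATR]; 5 /u/ is itself a trigger — this domain ends here.
From /o/ at 3 leftward: 2 /n/ transparent; 1 /ɪ/ → [+ATR]; word edge.
From /u/ at 5 rightward: 6 /n/ transparent; 7 /u/ is itself a trigger — this domain ends here.
From /u/ at 5 leftward: 4 /ɛ/ → [+ATR]; 3 /o/ is itself a trigger — this domain ends here.
From /u/ at 7 rightward: 8 /ɪ/ → [+ATR]; 9 /ɔ/ → [+ATR]; word edge.
From /u/ at 7 leftward: 6 /n/ transparent; 5 /u/ is itself a trigger — this domain ends here.
[+ATR] positions on the surface: 1 3 4 5 7 8 9.

ɪ~ n o~ ɛ~ u~ n u~ ɪ~ ɔ~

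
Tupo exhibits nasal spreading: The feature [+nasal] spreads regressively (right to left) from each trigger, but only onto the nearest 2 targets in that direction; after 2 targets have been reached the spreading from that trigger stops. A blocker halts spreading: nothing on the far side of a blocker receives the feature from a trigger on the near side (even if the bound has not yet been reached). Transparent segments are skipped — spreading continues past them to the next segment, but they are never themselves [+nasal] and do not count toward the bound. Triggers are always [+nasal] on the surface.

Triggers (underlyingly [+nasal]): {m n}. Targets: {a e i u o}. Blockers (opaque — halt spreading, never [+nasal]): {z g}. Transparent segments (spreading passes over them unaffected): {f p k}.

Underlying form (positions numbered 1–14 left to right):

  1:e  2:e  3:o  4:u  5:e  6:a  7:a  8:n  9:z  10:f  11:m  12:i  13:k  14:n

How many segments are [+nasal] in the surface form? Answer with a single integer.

6

From /n/ at 8 leftward: 7 /a/ → [+nasal]; 6 /a/ → [+nasal]; bound reached.
From /m/ at 11 leftward: 10 /f/ transparent; 9 /z/ blocks.
From /n/ at 14 leftward: 13 /k/ transparent; 12 /i/ → [+nasal]; 11 /m/ is itself a trigger — this domain ends here.
Targets with no active source: positions 1 2 3 4 5 stay [-nasal].
[+nasal] positions on the surface: 6 7 8 11 12 14.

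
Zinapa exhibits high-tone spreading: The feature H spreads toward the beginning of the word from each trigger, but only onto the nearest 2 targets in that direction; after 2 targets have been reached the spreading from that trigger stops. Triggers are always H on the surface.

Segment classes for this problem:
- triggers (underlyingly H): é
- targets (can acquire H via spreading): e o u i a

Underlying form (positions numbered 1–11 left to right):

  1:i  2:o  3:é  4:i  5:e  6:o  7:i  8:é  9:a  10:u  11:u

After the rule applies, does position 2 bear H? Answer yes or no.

yes

From /é/ at 3 leftward: 2 /o/ → H; 1 /i/ → H; bound reached.
From /é/ at 8 leftward: 7 /i/ → H; 6 /o/ → H; bound reached.
Targets with no active source: positions 4 5 9 10 11 stay [-high tone].
H positions on the surface: 1 2 3 6 7 8.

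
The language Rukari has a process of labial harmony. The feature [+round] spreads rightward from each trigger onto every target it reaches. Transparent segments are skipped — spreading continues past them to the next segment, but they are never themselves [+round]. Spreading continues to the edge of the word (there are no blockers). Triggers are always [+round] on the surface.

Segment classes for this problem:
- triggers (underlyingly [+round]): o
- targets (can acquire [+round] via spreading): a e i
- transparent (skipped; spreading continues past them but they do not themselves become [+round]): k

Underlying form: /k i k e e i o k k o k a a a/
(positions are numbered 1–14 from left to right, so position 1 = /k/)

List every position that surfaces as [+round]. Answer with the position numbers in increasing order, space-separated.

7 10 12 13 14

From /o/ at 7 rightward: 8 /k/ transparent; 9 /k/ transparent; 10 /o/ is itself a trigger — this domain ends here.
From /o/ at 10 rightward: 11 /k/ transparent; 12 /a/ → [+round]; 13 /a/ → [+round]; 14 /a/ → [+round]; word edge.
Targets with no active source: positions 2 4 5 6 stay [-round].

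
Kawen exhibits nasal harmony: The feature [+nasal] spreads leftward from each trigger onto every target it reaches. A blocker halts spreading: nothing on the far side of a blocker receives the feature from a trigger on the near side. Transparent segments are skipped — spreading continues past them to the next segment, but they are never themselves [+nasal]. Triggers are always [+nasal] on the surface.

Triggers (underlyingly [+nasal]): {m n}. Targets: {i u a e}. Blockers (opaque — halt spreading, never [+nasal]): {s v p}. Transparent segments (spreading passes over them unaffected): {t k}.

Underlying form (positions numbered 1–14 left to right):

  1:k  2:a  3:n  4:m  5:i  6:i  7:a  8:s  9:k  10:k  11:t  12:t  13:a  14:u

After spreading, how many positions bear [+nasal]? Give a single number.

From /n/ at 3 leftward: 2 /a/ → [+nasal]; 1 /k/ transparent; word edge.
From /m/ at 4 leftward: 3 /n/ is itself a trigger — this domain ends here.
Targets with no active source: positions 5 6 7 13 14 stay [-nasal].
[+nasal] positions on the surface: 2 3 4.

3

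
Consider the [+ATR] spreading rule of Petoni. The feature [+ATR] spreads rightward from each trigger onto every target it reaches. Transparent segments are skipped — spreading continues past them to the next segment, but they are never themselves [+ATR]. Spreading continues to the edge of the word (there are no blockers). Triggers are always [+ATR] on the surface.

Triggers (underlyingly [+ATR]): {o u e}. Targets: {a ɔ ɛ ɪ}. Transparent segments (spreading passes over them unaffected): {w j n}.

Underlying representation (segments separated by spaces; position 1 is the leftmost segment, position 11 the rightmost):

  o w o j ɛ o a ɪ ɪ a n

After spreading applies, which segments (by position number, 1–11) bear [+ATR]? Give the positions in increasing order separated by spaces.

From /o/ at 1 rightward: 2 /w/ transparent; 3 /o/ is itself a trigger — this domain ends here.
From /o/ at 3 rightward: 4 /j/ transparent; 5 /ɛ/ → [+ATR]; 6 /o/ is itself a trigger — this domain ends here.
From /o/ at 6 rightward: 7 /a/ → [+ATR]; 8 /ɪ/ → [+ATR]; 9 /ɪ/ → [+ATR]; 10 /a/ → [+ATR]; 11 /n/ transparent; word edge.

1 3 5 6 7 8 9 10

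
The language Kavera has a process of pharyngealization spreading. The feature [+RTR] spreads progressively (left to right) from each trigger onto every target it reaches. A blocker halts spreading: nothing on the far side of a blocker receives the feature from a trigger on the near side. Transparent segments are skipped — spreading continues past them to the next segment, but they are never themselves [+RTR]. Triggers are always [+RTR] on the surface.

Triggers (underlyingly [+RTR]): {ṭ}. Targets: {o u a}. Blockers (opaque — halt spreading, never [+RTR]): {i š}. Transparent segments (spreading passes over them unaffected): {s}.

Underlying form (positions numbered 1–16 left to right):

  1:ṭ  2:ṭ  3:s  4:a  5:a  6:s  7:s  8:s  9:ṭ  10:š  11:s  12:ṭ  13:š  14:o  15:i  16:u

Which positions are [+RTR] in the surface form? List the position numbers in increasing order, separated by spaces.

1 2 4 5 9 12

From /ṭ/ at 1 rightward: 2 /ṭ/ is itself a trigger — this domain ends here.
From /ṭ/ at 2 rightward: 3 /s/ transparent; 4 /a/ → [+RTR]; 5 /a/ → [+RTR]; 6 /s/ transparent; 7 /s/ transparent; 8 /s/ transparent; 9 /ṭ/ is itself a trigger — this domain ends here.
From /ṭ/ at 9 rightward: 10 /š/ blocks.
From /ṭ/ at 12 rightward: 13 /š/ blocks.
Targets with no active source: positions 14 16 stay [-emphatic].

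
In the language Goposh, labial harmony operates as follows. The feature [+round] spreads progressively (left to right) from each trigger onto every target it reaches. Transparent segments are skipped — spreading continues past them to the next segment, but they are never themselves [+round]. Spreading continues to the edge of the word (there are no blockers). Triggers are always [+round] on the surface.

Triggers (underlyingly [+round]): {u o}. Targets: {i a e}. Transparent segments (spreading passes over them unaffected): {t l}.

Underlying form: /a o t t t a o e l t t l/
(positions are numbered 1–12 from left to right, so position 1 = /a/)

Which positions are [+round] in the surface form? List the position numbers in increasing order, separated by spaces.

From /o/ at 2 rightward: 3 /t/ transparent; 4 /t/ transparent; 5 /t/ transparent; 6 /a/ → [+round]; 7 /o/ is itself a trigger — this domain ends here.
From /o/ at 7 rightward: 8 /e/ → [+round]; 9 /l/ transparent; 10 /t/ transparent; 11 /t/ transparent; 12 /l/ transparent; word edge.
Target with no active source: position 1 stays [-round].

2 6 7 8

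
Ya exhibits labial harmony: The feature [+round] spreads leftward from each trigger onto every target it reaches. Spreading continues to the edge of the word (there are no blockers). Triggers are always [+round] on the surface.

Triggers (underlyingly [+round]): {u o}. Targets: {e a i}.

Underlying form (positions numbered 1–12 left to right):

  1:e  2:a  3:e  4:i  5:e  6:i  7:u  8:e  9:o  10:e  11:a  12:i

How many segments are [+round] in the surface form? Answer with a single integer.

9

From /u/ at 7 leftward: 6 /i/ → [+round]; 5 /e/ → [+round]; 4 /i/ → [+round]; 3 /e/ → [+round]; 2 /a/ → [+round]; 1 /e/ → [+round]; word edge.
From /o/ at 9 leftward: 8 /e/ → [+round]; 7 /u/ is itself a trigger — this domain ends here.
Targets with no active source: positions 10 11 12 stay [-round].
[+round] positions on the surface: 1 2 3 4 5 6 7 8 9.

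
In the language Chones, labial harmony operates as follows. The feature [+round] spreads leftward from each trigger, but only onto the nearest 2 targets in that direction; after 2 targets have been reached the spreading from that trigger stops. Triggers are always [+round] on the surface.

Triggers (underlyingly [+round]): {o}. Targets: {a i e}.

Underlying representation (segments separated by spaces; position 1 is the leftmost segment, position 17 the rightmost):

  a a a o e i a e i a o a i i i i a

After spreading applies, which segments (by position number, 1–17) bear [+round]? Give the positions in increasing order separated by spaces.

From /o/ at 4 leftward: 3 /a/ → [+round]; 2 /a/ → [+round]; bound reached.
From /o/ at 11 leftward: 10 /a/ → [+round]; 9 /i/ → [+round]; bound reached.
Targets with no active source: positions 1 5 6 7 8 12 13 14 15 16 17 stay [-round].

2 3 4 9 10 11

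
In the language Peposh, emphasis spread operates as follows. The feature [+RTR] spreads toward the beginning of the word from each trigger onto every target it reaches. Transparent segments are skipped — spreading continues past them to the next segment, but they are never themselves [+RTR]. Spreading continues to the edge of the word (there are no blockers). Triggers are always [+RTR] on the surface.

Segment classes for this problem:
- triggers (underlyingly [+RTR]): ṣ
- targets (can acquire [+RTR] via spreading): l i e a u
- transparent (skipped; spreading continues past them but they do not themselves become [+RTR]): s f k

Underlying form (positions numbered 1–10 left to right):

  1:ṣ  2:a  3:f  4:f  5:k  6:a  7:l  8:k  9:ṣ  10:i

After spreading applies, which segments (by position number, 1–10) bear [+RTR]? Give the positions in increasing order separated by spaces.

From /ṣ/ at 1 leftward: word edge.
From /ṣ/ at 9 leftward: 8 /k/ transparent; 7 /l/ → [+RTR]; 6 /a/ → [+RTR]; 5 /k/ transparent; 4 /f/ transparent; 3 /f/ transparent; 2 /a/ → [+RTR]; 1 /ṣ/ is itself a trigger — this domain ends here.
Target with no active source: position 10 stays [-emphatic].

1 2 6 7 9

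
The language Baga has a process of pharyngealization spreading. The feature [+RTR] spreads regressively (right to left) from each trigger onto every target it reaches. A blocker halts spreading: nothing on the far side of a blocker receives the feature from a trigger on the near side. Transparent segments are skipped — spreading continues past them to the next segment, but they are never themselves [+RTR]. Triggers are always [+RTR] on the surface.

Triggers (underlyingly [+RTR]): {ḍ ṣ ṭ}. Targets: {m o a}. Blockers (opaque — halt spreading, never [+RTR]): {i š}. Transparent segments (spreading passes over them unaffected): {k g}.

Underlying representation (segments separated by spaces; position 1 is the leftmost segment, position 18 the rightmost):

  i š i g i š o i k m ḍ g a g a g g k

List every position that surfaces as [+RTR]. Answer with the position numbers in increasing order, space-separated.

From /ḍ/ at 11 leftward: 10 /m/ → [+RTR]; 9 /k/ transparent; 8 /i/ blocks.
Targets with no active source: positions 7 13 15 stay [-emphatic].

10 11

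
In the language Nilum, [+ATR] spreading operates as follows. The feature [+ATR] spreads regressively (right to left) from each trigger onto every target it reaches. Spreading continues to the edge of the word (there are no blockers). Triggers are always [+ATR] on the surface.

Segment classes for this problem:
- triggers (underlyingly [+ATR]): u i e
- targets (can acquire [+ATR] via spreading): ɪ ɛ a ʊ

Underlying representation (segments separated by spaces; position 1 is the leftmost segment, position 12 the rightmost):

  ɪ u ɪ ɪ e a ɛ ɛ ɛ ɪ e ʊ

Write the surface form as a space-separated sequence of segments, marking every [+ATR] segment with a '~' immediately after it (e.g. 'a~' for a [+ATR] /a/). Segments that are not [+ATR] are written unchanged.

ɪ~ u~ ɪ~ ɪ~ e~ a~ ɛ~ ɛ~ ɛ~ ɪ~ e~ ʊ

From /u/ at 2 leftward: 1 /ɪ/ → [+ATR]; word edge.
From /e/ at 5 leftward: 4 /ɪ/ → [+ATR]; 3 /ɪ/ → [+ATR]; 2 /u/ is itself a trigger — this domain ends here.
From /e/ at 11 leftward: 10 /ɪ/ → [+ATR]; 9 /ɛ/ → [+ATR]; 8 /ɛ/ → [+ATR]; 7 /ɛ/ → [+ATR]; 6 /a/ → [+ATR]; 5 /e/ is itself a trigger — this domain ends here.
Target with no active source: position 12 stays [-ATR].
[+ATR] positions on the surface: 1 2 3 4 5 6 7 8 9 10 11.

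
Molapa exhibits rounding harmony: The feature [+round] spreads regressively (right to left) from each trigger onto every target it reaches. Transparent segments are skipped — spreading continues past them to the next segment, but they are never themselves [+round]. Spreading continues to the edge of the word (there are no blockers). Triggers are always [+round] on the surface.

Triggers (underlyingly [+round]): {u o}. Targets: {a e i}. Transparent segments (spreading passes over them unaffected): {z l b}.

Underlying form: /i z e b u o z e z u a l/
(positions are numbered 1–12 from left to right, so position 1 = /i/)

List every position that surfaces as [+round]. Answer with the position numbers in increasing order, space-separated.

From /u/ at 5 leftward: 4 /b/ transparent; 3 /e/ → [+round]; 2 /z/ transparent; 1 /i/ → [+round]; word edge.
From /o/ at 6 leftward: 5 /u/ is itself a trigger — this domain ends here.
From /u/ at 10 leftward: 9 /z/ transparent; 8 /e/ → [+round]; 7 /z/ transparent; 6 /o/ is itself a trigger — this domain ends here.
Target with no active source: position 11 stays [-round].

1 3 5 6 8 10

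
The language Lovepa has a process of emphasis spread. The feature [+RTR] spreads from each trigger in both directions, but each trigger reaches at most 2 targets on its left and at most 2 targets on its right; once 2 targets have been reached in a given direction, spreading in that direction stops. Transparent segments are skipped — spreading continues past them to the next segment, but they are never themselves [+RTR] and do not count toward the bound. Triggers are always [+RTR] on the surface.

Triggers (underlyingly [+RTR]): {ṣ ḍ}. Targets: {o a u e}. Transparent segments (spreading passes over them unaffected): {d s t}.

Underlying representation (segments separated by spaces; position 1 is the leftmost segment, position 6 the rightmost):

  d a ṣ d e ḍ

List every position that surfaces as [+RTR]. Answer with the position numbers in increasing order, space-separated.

From /ṣ/ at 3 rightward: 4 /d/ transparent; 5 /e/ → [+RTR]; 6 /ḍ/ is itself a trigger — this domain ends here.
From /ṣ/ at 3 leftward: 2 /a/ → [+RTR]; 1 /d/ transparent; word edge.
From /ḍ/ at 6 rightward: word edge.
From /ḍ/ at 6 leftward: 5 /e/ → [+RTR]; 4 /d/ transparent; 3 /ṣ/ is itself a trigger — this domain ends here.

2 3 5 6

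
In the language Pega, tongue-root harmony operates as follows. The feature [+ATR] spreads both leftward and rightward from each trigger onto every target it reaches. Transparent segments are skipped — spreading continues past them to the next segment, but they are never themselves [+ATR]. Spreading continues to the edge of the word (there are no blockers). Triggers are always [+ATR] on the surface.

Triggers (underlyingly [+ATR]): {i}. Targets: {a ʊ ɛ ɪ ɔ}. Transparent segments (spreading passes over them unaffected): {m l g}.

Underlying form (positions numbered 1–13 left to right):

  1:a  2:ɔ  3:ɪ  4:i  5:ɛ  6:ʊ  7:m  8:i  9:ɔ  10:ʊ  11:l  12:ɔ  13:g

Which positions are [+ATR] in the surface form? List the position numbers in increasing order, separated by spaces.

1 2 3 4 5 6 8 9 10 12

From /i/ at 4 rightward: 5 /ɛ/ → [+ATR]; 6 /ʊ/ → [+ATR]; 7 /m/ transparent; 8 /i/ is itself a trigger — this domain ends here.
From /i/ at 4 leftward: 3 /ɪ/ → [+ATR]; 2 /ɔ/ → [+ATR]; 1 /a/ → [+ATR]; word edge.
From /i/ at 8 rightward: 9 /ɔ/ → [+ATR]; 10 /ʊ/ → [+ATR]; 11 /l/ transparent; 12 /ɔ/ → [+ATR]; 13 /g/ transparent; word edge.
From /i/ at 8 leftward: 7 /m/ transparent; 6 /ʊ/ → [+ATR]; 5 /ɛ/ → [+ATR]; 4 /i/ is itself a trigger — this domain ends here.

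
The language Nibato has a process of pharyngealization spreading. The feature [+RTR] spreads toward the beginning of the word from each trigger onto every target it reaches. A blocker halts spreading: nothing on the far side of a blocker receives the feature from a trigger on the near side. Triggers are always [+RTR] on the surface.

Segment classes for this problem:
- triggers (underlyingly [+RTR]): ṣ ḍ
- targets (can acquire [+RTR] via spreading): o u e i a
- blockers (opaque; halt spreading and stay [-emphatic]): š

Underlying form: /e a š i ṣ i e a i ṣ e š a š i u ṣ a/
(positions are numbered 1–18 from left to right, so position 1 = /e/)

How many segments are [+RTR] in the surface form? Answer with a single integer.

From /ṣ/ at 5 leftward: 4 /i/ → [+RTR]; 3 /š/ blocks.
From /ṣ/ at 10 leftward: 9 /i/ → [+RTR]; 8 /a/ → [+RTR]; 7 /e/ → [+RTR]; 6 /i/ → [+RTR]; 5 /ṣ/ is itself a trigger — this domain ends here.
From /ṣ/ at 17 leftward: 16 /u/ → [+RTR]; 15 /i/ → [+RTR]; 14 /š/ blocks.
Targets with no active source: positions 1 2 11 13 18 stay [-emphatic].
[+RTR] positions on the surface: 4 5 6 7 8 9 10 15 16 17.

10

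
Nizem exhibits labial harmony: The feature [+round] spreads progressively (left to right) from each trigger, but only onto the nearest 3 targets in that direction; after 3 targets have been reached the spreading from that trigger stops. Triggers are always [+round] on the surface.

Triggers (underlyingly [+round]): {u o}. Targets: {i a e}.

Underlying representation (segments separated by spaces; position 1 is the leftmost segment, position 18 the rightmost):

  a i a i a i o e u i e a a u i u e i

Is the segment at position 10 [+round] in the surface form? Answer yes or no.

yes

From /o/ at 7 rightward: 8 /e/ → [+round]; 9 /u/ is itself a trigger — this domain ends here.
From /u/ at 9 rightward: 10 /i/ → [+round]; 11 /e/ → [+round]; 12 /a/ → [+round]; bound reached.
From /u/ at 14 rightward: 15 /i/ → [+round]; 16 /u/ is itself a trigger — this domain ends here.
From /u/ at 16 rightward: 17 /e/ → [+round]; 18 /i/ → [+round]; word edge.
Targets with no active source: positions 1 2 3 4 5 6 13 stay [-round].
[+round] positions on the surface: 7 8 9 10 11 12 14 15 16 17 18.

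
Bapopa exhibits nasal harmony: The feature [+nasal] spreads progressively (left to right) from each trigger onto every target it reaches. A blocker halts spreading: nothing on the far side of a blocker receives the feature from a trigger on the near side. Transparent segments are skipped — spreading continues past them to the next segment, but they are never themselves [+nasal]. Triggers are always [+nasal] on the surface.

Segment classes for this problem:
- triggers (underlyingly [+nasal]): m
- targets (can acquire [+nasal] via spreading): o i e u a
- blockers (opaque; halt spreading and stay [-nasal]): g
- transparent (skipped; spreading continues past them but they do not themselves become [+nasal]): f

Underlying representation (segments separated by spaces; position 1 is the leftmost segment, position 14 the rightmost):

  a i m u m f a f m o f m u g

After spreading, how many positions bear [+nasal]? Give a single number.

8

From /m/ at 3 rightward: 4 /u/ → [+nasal]; 5 /m/ is itself a trigger — this domain ends here.
From /m/ at 5 rightward: 6 /f/ transparent; 7 /a/ → [+nasal]; 8 /f/ transparent; 9 /m/ is itself a trigger — this domain ends here.
From /m/ at 9 rightward: 10 /o/ → [+nasal]; 11 /f/ transparent; 12 /m/ is itself a trigger — this domain ends here.
From /m/ at 12 rightward: 13 /u/ → [+nasal]; 14 /g/ blocks.
Targets with no active source: positions 1 2 stay [-nasal].
[+nasal] positions on the surface: 3 4 5 7 9 10 12 13.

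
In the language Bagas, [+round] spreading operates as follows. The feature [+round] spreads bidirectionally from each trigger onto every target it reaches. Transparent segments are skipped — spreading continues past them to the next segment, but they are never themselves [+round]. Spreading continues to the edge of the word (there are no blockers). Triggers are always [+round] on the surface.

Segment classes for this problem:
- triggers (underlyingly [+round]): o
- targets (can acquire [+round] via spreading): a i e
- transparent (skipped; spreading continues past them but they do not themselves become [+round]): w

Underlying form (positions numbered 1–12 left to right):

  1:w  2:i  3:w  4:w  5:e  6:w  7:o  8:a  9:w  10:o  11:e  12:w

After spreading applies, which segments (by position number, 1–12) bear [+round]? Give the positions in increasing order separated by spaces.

From /o/ at 7 rightward: 8 /a/ → [+round]; 9 /w/ transparent; 10 /o/ is itself a trigger — this domain ends here.
From /o/ at 7 leftward: 6 /w/ transparent; 5 /e/ → [+round]; 4 /w/ transparent; 3 /w/ transparent; 2 /i/ → [+round]; 1 /w/ transparent; word edge.
From /o/ at 10 rightward: 11 /e/ → [+round]; 12 /w/ transparent; word edge.
From /o/ at 10 leftward: 9 /w/ transparent; 8 /a/ → [+round]; 7 /o/ is itself a trigger — this domain ends here.

2 5 7 8 10 11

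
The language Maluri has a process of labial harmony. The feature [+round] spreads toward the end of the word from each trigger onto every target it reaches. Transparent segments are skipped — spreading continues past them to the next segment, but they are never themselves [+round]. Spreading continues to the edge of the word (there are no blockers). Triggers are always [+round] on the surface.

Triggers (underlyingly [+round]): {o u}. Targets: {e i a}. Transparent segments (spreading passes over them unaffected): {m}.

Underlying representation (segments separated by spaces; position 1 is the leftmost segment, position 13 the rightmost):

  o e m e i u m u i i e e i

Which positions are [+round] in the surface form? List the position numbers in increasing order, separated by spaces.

From /o/ at 1 rightward: 2 /e/ → [+round]; 3 /m/ transparent; 4 /e/ → [+round]; 5 /i/ → [+round]; 6 /u/ is itself a trigger — this domain ends here.
From /u/ at 6 rightward: 7 /m/ transparent; 8 /u/ is itself a trigger — this domain ends here.
From /u/ at 8 rightward: 9 /i/ → [+round]; 10 /i/ → [+round]; 11 /e/ → [+round]; 12 /e/ → [+round]; 13 /i/ → [+round]; word edge.

1 2 4 5 6 8 9 10 11 12 13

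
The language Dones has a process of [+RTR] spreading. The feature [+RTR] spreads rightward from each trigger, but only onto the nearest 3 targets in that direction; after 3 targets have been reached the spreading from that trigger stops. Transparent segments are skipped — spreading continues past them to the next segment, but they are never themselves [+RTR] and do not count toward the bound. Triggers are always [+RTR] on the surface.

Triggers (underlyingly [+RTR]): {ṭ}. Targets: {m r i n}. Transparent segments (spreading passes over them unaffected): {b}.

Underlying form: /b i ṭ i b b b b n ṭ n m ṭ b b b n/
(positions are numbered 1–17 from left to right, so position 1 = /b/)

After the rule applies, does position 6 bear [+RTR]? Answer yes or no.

no

From /ṭ/ at 3 rightward: 4 /i/ → [+RTR]; 5 /b/ transparent; 6 /b/ transparent; 7 /b/ transparent; 8 /b/ transparent; 9 /n/ → [+RTR]; 10 /ṭ/ is itself a trigger — this domain ends here.
From /ṭ/ at 10 rightward: 11 /n/ → [+RTR]; 12 /m/ → [+RTR]; 13 /ṭ/ is itself a trigger — this domain ends here.
From /ṭ/ at 13 rightward: 14 /b/ transparent; 15 /b/ transparent; 16 /b/ transparent; 17 /n/ → [+RTR]; word edge.
Target with no active source: position 2 stays [-emphatic].
[+RTR] positions on the surface: 3 4 9 10 11 12 13 17.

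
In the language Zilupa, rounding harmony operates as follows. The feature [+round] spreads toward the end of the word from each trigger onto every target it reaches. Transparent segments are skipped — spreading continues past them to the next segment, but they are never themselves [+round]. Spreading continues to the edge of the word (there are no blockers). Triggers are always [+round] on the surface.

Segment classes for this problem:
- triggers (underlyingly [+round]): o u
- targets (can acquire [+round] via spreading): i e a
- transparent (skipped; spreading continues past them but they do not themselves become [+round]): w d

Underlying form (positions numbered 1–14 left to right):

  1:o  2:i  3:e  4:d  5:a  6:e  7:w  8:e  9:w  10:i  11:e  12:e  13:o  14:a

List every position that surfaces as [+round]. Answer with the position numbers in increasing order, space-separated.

1 2 3 5 6 8 10 11 12 13 14

From /o/ at 1 rightward: 2 /i/ → [+round]; 3 /e/ → [+round]; 4 /d/ transparent; 5 /a/ → [+round]; 6 /e/ → [+round]; 7 /w/ transparent; 8 /e/ → [+round]; 9 /w/ transparent; 10 /i/ → [+round]; 11 /e/ → [+round]; 12 /e/ → [+round]; 13 /o/ is itself a trigger — this domain ends here.
From /o/ at 13 rightward: 14 /a/ → [+round]; word edge.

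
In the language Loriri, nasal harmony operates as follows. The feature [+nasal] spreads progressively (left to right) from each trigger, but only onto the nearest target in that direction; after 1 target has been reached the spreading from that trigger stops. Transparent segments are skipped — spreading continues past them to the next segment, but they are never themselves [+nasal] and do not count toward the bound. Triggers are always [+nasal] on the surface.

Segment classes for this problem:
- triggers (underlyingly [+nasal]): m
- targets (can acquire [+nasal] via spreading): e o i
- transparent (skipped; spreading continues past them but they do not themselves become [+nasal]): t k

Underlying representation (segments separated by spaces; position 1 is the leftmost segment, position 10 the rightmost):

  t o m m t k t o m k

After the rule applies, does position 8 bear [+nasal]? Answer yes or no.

yes

From /m/ at 3 rightward: 4 /m/ is itself a trigger — this domain ends here.
From /m/ at 4 rightward: 5 /t/ transparent; 6 /k/ transparent; 7 /t/ transparent; 8 /o/ → [+nasal]; bound reached.
From /m/ at 9 rightward: 10 /k/ transparent; word edge.
Target with no active source: position 2 stays [-nasal].
[+nasal] positions on the surface: 3 4 8 9.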